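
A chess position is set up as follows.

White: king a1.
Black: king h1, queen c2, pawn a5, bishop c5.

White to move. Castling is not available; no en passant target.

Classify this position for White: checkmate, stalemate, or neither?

stalemate

White to move; white king on a1.
In check: no.
King squares — b1: attacked by Qc2; a2: attacked by Qc2; b2: attacked by Qc2.
Legal moves for White: none.
Not in check and no legal moves → stalemate.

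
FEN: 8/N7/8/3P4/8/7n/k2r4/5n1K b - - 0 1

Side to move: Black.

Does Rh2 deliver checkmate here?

yes

After Rh2: white king on h1; in check: yes, from the black rook on h2.
King squares — g1: attacked by Nh3; g2: attacked by Rh2; h2: attacked by Nf1.
White has no legal moves → checkmate.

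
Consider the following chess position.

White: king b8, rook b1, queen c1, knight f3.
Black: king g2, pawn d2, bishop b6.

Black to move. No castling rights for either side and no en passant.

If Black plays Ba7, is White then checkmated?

no

After Ba7: white king on b8; in check: yes, from the black bishop on a7.
White has 5 legal replies: Kc8, Ka8, Kc7, Kb7, Kxa7.
In check but a legal move exists → not checkmate.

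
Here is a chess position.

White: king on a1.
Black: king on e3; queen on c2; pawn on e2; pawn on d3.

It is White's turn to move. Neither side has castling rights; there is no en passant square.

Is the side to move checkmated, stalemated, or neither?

White to move; white king on a1.
In check: no.
King squares — b1: attacked by Qc2; a2: attacked by Qc2; b2: attacked by Qc2.
Legal moves for White: none.
Not in check and no legal moves → stalemate.

stalemate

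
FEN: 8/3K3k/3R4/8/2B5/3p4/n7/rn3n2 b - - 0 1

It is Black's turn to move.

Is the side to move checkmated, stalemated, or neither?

Black to move; black king on h7.
In check: no.
Legal moves for Black: Kh8, Kg7, Nb4, Nac3, Nc1, Ng3, Ne3, Nh2, Nfd2, Nbc3, Na3, Nbd2, d2.
Black has 13 legal moves and is not in check → neither.

neither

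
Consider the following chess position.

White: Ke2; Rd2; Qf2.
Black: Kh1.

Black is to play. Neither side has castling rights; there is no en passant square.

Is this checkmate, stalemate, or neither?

stalemate

Black to move; black king on h1.
In check: no.
King squares — g1: attacked by Qf2; g2: attacked by Qf2; h2: attacked by Qf2.
Legal moves for Black: none.
Not in check and no legal moves → stalemate.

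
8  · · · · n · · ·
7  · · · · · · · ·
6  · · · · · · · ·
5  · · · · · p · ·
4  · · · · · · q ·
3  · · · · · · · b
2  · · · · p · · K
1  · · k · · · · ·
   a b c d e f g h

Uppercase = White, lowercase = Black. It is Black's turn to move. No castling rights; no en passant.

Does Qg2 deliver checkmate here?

After Qg2: white king on h2; in check: yes, from the black queen on g2.
King squares — g1: attacked by Qg2; h1: attacked by Qg2; g2: attacked by Bh3; g3: attacked by Qg2; h3: attacked by Qg2.
White has no legal moves → checkmate.

yes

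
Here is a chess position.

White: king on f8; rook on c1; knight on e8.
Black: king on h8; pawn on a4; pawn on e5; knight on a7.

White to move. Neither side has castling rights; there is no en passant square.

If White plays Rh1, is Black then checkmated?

After Rh1: black king on h8; in check: yes, from the white rook on h1.
King squares — g7: attacked by Ne8; h7: attacked by Rh1; g8: attacked by Kf8.
Black has no legal moves → checkmate.

yes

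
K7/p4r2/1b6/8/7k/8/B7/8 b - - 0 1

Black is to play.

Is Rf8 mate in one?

After Rf8: white king on a8; in check: yes, from the black rook on f8.
White has 1 legal reply: Kb7.
In check but a legal move exists → not checkmate.

no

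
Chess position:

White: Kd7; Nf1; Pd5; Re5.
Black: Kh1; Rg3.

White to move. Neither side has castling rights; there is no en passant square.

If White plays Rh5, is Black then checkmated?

After Rh5: black king on h1; in check: yes, from the white rook on h5.
Black has 3 legal replies: Kg2, Kg1, Rh3.
In check but a legal move exists → not checkmate.

no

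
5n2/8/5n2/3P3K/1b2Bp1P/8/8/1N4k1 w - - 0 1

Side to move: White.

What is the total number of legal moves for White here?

2

White to move; king on h5.
In check: yes, from the black knight on f6.
Legal moves: Kh6, Kg5.
Count: 2.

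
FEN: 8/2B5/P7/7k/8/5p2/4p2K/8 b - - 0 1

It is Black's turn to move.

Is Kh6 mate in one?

After Kh6: white king on h2; in check: no.
White is not in check, so this cannot be checkmate.

no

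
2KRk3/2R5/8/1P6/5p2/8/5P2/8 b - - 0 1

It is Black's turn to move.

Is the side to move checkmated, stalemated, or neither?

Black to move; black king on e8.
In check: yes, from the white rook on d8.
King squares — d7: attacked by Rc7; e7: attacked by Rc7; f7: attacked by Rc7; d8: attacked by Kc8; f8: attacked by Rd8.
Legal moves for Black: none.
In check with no legal moves → checkmate.

checkmate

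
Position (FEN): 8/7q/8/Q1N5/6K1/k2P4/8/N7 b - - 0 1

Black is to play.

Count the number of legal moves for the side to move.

1

Black to move; king on a3.
In check: yes, from the white queen on a5.
Legal moves: Kb2.
Count: 1.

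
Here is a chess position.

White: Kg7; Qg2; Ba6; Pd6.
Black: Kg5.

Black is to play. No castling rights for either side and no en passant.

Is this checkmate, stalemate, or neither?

neither

Black to move; black king on g5.
In check: yes, from the white queen on g2.
Legal moves for Black: Kh5, Kf5, Kh4, Kf4.
Black is in check but has 4 legal moves → neither.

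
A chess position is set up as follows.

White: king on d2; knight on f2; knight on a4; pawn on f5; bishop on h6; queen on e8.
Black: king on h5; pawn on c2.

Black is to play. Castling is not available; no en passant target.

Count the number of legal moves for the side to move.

2

Black to move; king on h5.
In check: yes, from the white queen on e8.
Legal moves: Kxh6, Kh4.
Count: 2.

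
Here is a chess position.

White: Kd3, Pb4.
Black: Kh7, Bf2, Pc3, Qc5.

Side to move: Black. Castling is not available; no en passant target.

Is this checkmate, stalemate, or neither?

Black to move; black king on h7.
In check: no.
Legal moves for Black include: Kh8, Kg8, Kg7, Kh6, Kg6, Qf8, Qc8, Qe7, Qc7, Qa7, Qd6+, Qc6, Qb6, Qh5, Qg5, Qf5+, Qe5, Qd5+, ... (list truncated; more exist).
Black has legal moves and is not in check → neither.

neither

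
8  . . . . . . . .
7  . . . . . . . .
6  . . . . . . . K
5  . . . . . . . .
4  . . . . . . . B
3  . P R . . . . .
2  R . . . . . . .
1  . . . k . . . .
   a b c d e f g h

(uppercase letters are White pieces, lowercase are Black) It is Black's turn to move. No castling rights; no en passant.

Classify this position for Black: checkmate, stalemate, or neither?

stalemate

Black to move; black king on d1.
In check: no.
King squares — c1: attacked by Rc3; e1: attacked by Bh4; c2: attacked by Ra2; d2: attacked by Ra2; e2: attacked by Ra2.
Legal moves for Black: none.
Not in check and no legal moves → stalemate.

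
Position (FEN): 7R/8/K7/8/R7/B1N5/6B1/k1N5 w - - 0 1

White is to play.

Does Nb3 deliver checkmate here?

After Nb3: black king on a1; in check: yes, from the white knight on b3.
King squares — b1: attacked by Nc3; a2: attacked by Nc3; b2: attacked by Ba3.
Black has no legal moves → checkmate.

yes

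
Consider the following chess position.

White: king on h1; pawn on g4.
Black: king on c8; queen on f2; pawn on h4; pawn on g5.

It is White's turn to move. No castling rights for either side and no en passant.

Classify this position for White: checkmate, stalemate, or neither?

stalemate

White to move; white king on h1.
In check: no.
King squares — g1: attacked by Qf2; g2: attacked by Qf2; h2: attacked by Qf2.
Legal moves for White: none.
Not in check and no legal moves → stalemate.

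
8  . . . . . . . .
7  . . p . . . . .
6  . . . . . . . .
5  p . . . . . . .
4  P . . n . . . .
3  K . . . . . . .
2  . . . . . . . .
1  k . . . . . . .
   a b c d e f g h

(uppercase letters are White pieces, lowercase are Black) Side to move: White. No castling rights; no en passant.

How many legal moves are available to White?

White to move; king on a3.
In check: no.
Legal moves: none.
Count: 0.

0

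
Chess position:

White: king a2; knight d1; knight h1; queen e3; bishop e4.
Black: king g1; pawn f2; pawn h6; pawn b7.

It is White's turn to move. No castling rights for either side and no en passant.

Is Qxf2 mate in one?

After Qxf2: black king on g1; in check: yes, from the white queen on f2.
King squares — f1: attacked by Qf2; h1: attacked by Be4; f2: attacked by Nd1; g2: attacked by Qf2; h2: attacked by Qf2.
Black has no legal moves → checkmate.

yes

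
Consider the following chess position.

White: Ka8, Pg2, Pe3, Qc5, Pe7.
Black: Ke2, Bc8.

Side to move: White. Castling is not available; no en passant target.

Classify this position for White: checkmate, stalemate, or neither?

neither

White to move; white king on a8.
In check: no.
Legal moves for White include: Kb8, Ka7, Qxc8, Qc7, Qa7, Qd6, Qc6, Qb6, Qh5+, Qg5, Qf5, Qe5, Qd5, Qb5+, Qa5, Qd4, Qc4+, Qb4, ... (list truncated; more exist).
White has legal moves and is not in check → neither.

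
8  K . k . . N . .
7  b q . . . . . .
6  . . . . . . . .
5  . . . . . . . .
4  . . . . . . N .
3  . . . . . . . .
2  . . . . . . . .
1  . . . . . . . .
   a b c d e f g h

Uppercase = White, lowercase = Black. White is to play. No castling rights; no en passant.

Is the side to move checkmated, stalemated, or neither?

checkmate

White to move; white king on a8.
In check: yes, from the black queen on b7.
King squares — a7: attacked by Qb7; b7: attacked by Kc8; b8: attacked by Ba7.
Legal moves for White: none.
In check with no legal moves → checkmate.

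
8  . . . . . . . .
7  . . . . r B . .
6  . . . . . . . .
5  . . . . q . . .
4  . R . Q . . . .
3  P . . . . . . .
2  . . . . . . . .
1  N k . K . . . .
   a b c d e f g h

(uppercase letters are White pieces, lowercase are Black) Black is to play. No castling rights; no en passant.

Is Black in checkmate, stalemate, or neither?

Black to move; black king on b1.
In check: yes, from the white rook on b4.
King squares — a1: attacked by Qd4; c1: attacked by Kd1; a2: attacked by Bf7; b2: attacked by Rb4; c2: attacked by Na1.
Legal moves for Black: none.
In check with no legal moves → checkmate.

checkmate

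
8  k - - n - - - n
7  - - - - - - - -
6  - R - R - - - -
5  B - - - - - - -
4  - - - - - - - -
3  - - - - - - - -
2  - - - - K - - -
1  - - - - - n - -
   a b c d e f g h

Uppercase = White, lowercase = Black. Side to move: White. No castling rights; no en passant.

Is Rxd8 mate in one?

no

After Rxd8: black king on a8; in check: yes, from the white rook on d8.
Black has 1 legal reply: Ka7.
In check but a legal move exists → not checkmate.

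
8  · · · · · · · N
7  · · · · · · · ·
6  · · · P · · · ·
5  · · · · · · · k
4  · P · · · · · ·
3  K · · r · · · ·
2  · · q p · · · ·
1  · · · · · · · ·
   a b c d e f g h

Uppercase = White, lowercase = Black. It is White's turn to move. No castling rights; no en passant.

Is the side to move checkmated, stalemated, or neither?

White to move; white king on a3.
In check: yes, from the black rook on d3.
King squares — a2: attacked by Qc2; b2: attacked by Qc2; b3: attacked by Qc2; a4: attacked by Qc2; b4: own pawn.
Legal moves for White: none.
In check with no legal moves → checkmate.

checkmate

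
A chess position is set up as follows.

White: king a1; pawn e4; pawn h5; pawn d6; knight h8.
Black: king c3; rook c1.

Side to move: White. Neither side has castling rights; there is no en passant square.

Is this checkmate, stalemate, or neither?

White to move; white king on a1.
In check: yes, from the black rook on c1.
King squares — b1: attacked by Rc1; a2: available; b2: attacked by Kc3.
Legal moves for White: Ka2.
White is in check but has 1 legal move → neither.

neither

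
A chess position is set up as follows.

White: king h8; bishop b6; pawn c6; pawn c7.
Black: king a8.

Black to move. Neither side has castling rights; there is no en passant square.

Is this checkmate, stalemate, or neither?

Black to move; black king on a8.
In check: no.
King squares — a7: attacked by Bb6; b7: attacked by Pc6; b8: attacked by Pc7.
Legal moves for Black: none.
Not in check and no legal moves → stalemate.

stalemate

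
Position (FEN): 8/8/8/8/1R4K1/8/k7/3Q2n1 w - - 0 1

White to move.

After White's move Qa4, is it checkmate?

After Qa4: black king on a2; in check: yes, from the white queen on a4.
King squares — a1: attacked by Qa4; b1: attacked by Rb4; b2: attacked by Rb4; a3: attacked by Qa4; b3: attacked by Qa4.
Black has no legal moves → checkmate.

yes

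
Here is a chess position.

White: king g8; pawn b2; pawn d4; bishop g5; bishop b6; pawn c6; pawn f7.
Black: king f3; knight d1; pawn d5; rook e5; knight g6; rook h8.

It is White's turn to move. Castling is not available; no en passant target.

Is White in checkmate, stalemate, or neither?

White to move; white king on g8.
In check: yes, from the black rook on h8.
Legal moves for White: Kg7.
White is in check but has 1 legal move → neither.

neither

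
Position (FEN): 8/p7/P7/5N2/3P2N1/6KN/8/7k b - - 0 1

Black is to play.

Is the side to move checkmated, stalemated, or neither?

stalemate

Black to move; black king on h1.
In check: no.
King squares — g1: attacked by Nh3; g2: attacked by Kg3; h2: attacked by Kg3.
Legal moves for Black: none.
Not in check and no legal moves → stalemate.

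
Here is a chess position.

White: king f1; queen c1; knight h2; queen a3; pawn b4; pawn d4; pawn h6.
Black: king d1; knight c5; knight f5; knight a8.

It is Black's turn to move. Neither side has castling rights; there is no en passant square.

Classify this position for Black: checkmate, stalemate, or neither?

Black to move; black king on d1.
In check: yes, from the white queen on c1.
King squares — c1: attacked by Qa3; e1: attacked by Qc1; c2: attacked by Qc1; d2: attacked by Qc1; e2: attacked by Kf1.
Legal moves for Black: none.
In check with no legal moves → checkmate.

checkmate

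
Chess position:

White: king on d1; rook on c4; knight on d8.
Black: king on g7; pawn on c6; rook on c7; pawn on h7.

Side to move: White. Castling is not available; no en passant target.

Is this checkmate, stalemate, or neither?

White to move; white king on d1.
In check: no.
Legal moves for White include: Nf7, Nb7, Ne6+, Nxc6, Rxc6, Rc5, Rh4, Rg4+, Rf4, Re4, Rd4, Rb4, Ra4, Rc3, Rc2, Rc1, Ke2, Kd2, ... (list truncated; more exist).
White has legal moves and is not in check → neither.

neither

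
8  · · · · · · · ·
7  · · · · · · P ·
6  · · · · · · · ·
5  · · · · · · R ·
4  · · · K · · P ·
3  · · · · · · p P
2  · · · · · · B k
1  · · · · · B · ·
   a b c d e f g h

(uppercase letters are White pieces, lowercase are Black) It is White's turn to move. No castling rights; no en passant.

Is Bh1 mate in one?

no

After Bh1: black king on h2; in check: no.
Black is not in check, so this cannot be checkmate.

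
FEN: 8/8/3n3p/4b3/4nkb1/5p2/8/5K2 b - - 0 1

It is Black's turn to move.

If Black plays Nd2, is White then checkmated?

no

After Nd2: white king on f1; in check: yes, from the black knight on d2.
White has 3 legal replies: Kf2, Kg1, Ke1.
In check but a legal move exists → not checkmate.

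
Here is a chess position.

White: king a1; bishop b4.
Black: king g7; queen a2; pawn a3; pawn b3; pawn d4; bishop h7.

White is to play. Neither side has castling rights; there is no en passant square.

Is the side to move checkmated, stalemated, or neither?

checkmate

White to move; white king on a1.
In check: yes, from the black queen on a2.
King squares — b1: attacked by Qa2; a2: attacked by Pb3; b2: attacked by Qa2.
Legal moves for White: none.
In check with no legal moves → checkmate.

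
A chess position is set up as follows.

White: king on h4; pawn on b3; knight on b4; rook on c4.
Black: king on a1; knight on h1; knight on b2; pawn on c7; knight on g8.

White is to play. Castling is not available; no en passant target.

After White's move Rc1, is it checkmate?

After Rc1: black king on a1; in check: yes, from the white rook on c1.
King squares — b1: attacked by Rc1; a2: attacked by Nb4; b2: own knight.
Black has no legal moves → checkmate.

yes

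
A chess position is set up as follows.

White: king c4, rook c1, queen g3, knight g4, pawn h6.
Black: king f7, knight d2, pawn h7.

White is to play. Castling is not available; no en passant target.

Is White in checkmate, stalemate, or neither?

White to move; white king on c4.
In check: yes, from the black knight on d2.
King squares — b3: attacked by Nd2; c3: available; d3: available; b4: available; d4: available; b5: available; c5: available; d5: available.
Legal moves for White: Kd5, Kc5, Kb5, Kd4, Kb4, Kd3, Kc3.
White is in check but has 7 legal moves → neither.

neither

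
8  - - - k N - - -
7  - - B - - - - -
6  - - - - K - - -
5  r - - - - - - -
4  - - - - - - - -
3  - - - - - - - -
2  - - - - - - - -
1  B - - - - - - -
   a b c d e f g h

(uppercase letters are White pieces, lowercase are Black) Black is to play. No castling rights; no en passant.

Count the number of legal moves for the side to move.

Black to move; king on d8.
In check: yes, from the white bishop on c7.
Legal moves: Kxe8, Kc8.
Count: 2.

2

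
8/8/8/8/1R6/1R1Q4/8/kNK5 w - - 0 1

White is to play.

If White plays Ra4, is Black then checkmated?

yes

After Ra4: black king on a1; in check: yes, from the white rook on a4.
King squares — b1: attacked by Kc1; a2: attacked by Ra4; b2: attacked by Kc1.
Black has no legal moves → checkmate.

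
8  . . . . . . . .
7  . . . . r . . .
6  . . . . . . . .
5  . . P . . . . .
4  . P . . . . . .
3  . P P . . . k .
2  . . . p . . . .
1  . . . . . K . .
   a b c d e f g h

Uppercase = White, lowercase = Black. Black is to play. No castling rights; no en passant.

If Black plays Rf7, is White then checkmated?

After Rf7: white king on f1; in check: yes, from the black rook on f7.
White has 2 legal replies: Ke2, Kg1.
In check but a legal move exists → not checkmate.

no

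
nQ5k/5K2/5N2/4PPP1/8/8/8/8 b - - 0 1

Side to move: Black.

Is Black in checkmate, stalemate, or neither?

Black to move; black king on h8.
In check: yes, from the white queen on b8.
King squares — g7: attacked by Kf7; h7: attacked by Nf6; g8: attacked by Nf6.
Legal moves for Black: none.
In check with no legal moves → checkmate.

checkmate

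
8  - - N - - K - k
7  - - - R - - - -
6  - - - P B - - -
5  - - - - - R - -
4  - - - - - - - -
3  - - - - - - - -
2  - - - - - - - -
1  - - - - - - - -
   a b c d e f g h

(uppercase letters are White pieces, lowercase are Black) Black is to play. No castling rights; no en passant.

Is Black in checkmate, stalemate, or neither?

stalemate

Black to move; black king on h8.
In check: no.
King squares — g7: attacked by Rd7; h7: attacked by Rd7; g8: attacked by Be6.
Legal moves for Black: none.
Not in check and no legal moves → stalemate.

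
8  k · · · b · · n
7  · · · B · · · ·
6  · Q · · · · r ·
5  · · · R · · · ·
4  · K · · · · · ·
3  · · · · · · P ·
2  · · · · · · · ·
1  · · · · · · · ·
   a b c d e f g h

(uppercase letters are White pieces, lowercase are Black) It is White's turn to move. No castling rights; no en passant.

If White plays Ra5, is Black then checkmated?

After Ra5: black king on a8; in check: yes, from the white rook on a5.
King squares — a7: attacked by Ra5; b7: attacked by Qb6; b8: attacked by Qb6.
Black has no legal moves → checkmate.

yes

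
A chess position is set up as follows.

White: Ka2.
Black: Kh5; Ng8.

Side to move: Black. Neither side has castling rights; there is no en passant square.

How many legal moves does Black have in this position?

Black to move; king on h5.
In check: no.
Legal moves: Ne7, Nh6, Nf6, Kh6, Kg6, Kg5, Kh4, Kg4.
Count: 8.

8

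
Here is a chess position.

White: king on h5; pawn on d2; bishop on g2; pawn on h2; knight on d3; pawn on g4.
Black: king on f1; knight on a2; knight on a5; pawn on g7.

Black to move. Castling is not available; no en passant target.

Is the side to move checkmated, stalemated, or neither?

Black to move; black king on f1.
In check: yes, from the white bishop on g2.
Legal moves for Black: Kxg2, Ke2, Kg1.
Black is in check but has 3 legal moves → neither.

neither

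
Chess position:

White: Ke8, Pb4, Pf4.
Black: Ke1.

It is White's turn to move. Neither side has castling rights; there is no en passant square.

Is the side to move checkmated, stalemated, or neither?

neither

White to move; white king on e8.
In check: no.
Legal moves for White: Kf8, Kd8, Kf7, Ke7, Kd7, f5, b5.
White has 7 legal moves and is not in check → neither.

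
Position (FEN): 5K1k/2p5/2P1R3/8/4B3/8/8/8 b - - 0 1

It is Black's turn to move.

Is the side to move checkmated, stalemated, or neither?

Black to move; black king on h8.
In check: no.
King squares — g7: attacked by Kf8; h7: attacked by Be4; g8: attacked by Kf8.
Legal moves for Black: none.
Not in check and no legal moves → stalemate.

stalemate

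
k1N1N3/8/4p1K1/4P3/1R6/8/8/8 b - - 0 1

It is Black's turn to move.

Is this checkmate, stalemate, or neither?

Black to move; black king on a8.
In check: no.
King squares — a7: attacked by Nc8; b7: attacked by Rb4; b8: attacked by Rb4.
Legal moves for Black: none.
Not in check and no legal moves → stalemate.

stalemate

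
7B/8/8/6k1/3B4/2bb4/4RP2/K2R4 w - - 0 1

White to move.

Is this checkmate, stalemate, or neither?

White to move; white king on a1.
In check: yes, from the black bishop on c3.
King squares — b1: attacked by Bd3; a2: available; b2: attacked by Bc3.
Legal moves for White: Ka2, Bxc3, Rb2.
White is in check but has 3 legal moves → neither.

neither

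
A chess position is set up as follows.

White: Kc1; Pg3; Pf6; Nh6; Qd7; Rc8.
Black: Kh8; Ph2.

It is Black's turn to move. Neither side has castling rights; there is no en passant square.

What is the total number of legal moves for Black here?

Black to move; king on h8.
In check: yes, from the white rook on c8.
Legal moves: none.
Count: 0.

0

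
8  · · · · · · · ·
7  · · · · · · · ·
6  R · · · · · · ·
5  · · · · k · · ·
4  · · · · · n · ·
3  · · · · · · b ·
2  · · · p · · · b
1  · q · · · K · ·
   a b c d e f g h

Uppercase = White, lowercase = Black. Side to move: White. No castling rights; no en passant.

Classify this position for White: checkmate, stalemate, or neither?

White to move; white king on f1.
In check: yes, from the black queen on b1.
King squares — e1: attacked by Qb1; g1: attacked by Qb1; e2: attacked by Nf4; f2: attacked by Bg3; g2: attacked by Nf4.
Legal moves for White: none.
In check with no legal moves → checkmate.

checkmate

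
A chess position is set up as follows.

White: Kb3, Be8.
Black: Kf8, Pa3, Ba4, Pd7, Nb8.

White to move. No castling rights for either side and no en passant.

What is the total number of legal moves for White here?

White to move; king on b3.
In check: yes, from the black bishop on a4.
Legal moves: Kc4, Kb4, Kxa4, Kc3, Kxa3, Ka2.
Count: 6.

6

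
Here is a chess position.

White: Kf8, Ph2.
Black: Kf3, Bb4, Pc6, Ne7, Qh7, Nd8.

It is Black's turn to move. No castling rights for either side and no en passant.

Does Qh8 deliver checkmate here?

After Qh8: white king on f8; in check: yes, from the black queen on h8.
King squares — e7: attacked by Bb4; f7: attacked by Nd8; g7: attacked by Qh8; e8: attacked by Qh8; g8: attacked by Ne7.
White has no legal moves → checkmate.

yes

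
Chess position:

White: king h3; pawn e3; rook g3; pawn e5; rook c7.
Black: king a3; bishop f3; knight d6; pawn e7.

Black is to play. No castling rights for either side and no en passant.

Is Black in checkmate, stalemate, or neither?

Black to move; black king on a3.
In check: no.
Legal moves for Black include: Ne8, Nc8, Nf7, Nb7, Nf5, Nb5, Ne4, Nc4, Ba8, Bb7, Bc6, Bh5, Bd5, Bg4+, Be4, Bg2+, Be2, Bh1, ... (list truncated; more exist).
Black has legal moves and is not in check → neither.

neither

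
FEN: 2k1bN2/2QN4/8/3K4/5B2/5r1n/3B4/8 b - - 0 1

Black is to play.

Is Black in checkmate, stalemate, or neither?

checkmate

Black to move; black king on c8.
In check: yes, from the white queen on c7.
King squares — b7: attacked by Qc7; c7: attacked by Bf4; d7: attacked by Qc7; b8: attacked by Qc7; d8: attacked by Qc7.
Legal moves for Black: none.
In check with no legal moves → checkmate.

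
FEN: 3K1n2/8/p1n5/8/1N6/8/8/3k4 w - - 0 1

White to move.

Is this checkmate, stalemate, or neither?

neither

White to move; white king on d8.
In check: yes, from the black knight on c6.
Legal moves for White: Ke8, Kc8, Kc7, Nxc6.
White is in check but has 4 legal moves → neither.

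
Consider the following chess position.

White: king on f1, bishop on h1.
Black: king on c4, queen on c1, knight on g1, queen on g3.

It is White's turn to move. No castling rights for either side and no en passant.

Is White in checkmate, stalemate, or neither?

checkmate

White to move; white king on f1.
In check: yes, from the black queen on c1.
King squares — e1: attacked by Qc1; g1: attacked by Qc1; e2: attacked by Ng1; f2: attacked by Qg3; g2: attacked by Qg3.
Legal moves for White: none.
In check with no legal moves → checkmate.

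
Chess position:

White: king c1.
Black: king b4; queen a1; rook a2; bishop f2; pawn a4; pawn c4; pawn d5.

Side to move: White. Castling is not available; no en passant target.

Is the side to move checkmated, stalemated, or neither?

checkmate

White to move; white king on c1.
In check: yes, from the black queen on a1.
King squares — b1: attacked by Qa1; d1: attacked by Qa1; b2: attacked by Qa1; c2: attacked by Ra2; d2: attacked by Ra2.
Legal moves for White: none.
In check with no legal moves → checkmate.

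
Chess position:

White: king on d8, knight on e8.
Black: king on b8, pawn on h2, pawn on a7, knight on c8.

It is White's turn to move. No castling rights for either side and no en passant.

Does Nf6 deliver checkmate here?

After Nf6: black king on b8; in check: no.
Black is not in check, so this cannot be checkmate.

no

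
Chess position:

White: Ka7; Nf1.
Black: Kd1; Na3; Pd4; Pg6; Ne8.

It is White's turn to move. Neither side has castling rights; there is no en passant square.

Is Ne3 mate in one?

After Ne3: black king on d1; in check: yes, from the white knight on e3.
Black has 5 legal replies: Ke2, Kd2, Ke1, Kc1, dxe3.
In check but a legal move exists → not checkmate.

no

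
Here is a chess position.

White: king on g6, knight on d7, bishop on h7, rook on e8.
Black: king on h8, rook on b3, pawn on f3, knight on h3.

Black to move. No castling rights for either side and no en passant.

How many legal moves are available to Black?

Black to move; king on h8.
In check: yes, from the white rook on e8.
Legal moves: none.
Count: 0.

0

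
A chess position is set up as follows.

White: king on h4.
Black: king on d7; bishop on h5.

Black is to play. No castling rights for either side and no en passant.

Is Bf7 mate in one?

no

After Bf7: white king on h4; in check: no.
White is not in check, so this cannot be checkmate.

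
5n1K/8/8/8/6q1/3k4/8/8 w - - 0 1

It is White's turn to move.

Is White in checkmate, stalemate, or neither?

White to move; white king on h8.
In check: no.
King squares — g7: attacked by Qg4; h7: attacked by Nf8; g8: attacked by Qg4.
Legal moves for White: none.
Not in check and no legal moves → stalemate.

stalemate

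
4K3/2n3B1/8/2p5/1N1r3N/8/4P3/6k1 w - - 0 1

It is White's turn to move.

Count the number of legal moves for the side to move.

White to move; king on e8.
In check: yes, from the black knight on c7.
Legal moves: Kf8, Kf7, Ke7.
Count: 3.

3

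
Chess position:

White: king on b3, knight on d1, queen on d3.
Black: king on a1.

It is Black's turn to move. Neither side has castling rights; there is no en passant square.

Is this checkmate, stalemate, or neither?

stalemate

Black to move; black king on a1.
In check: no.
King squares — b1: attacked by Qd3; a2: attacked by Kb3; b2: attacked by Nd1.
Legal moves for Black: none.
Not in check and no legal moves → stalemate.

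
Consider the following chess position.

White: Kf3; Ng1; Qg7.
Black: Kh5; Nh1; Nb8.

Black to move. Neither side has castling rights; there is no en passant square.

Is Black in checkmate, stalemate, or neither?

neither

Black to move; black king on h5.
In check: no.
Legal moves for Black: Nd7, Nc6, Na6, Kh4, Ng3, Nf2.
Black has 6 legal moves and is not in check → neither.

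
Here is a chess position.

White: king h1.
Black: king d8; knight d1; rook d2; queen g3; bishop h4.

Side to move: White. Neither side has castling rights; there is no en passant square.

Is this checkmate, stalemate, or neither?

White to move; white king on h1.
In check: no.
King squares — g1: attacked by Qg3; g2: attacked by Rd2; h2: attacked by Rd2.
Legal moves for White: none.
Not in check and no legal moves → stalemate.

stalemate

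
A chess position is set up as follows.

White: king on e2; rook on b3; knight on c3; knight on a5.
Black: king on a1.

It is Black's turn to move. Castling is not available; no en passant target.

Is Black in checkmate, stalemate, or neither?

Black to move; black king on a1.
In check: no.
King squares — b1: attacked by Rb3; a2: attacked by Nc3; b2: attacked by Rb3.
Legal moves for Black: none.
Not in check and no legal moves → stalemate.

stalemate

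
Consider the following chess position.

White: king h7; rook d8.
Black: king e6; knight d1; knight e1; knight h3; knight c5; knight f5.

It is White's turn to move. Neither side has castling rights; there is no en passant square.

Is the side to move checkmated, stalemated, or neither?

neither

White to move; white king on h7.
In check: no.
Legal moves for White: Rh8, Rg8, Rf8, Re8+, Rc8, Rb8, Ra8, Rd7, Rd6+, Rd5, Rd4, Rd3, Rd2, Rxd1, Kh8, Kg8, Kg6.
White has 17 legal moves and is not in check → neither.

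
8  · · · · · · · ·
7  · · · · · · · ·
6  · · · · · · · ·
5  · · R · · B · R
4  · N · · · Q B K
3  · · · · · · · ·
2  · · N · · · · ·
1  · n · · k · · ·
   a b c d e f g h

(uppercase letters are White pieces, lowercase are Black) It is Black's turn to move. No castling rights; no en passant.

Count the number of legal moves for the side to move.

Black to move; king on e1.
In check: yes, from the white knight on c2.
Legal moves: none.
Count: 0.

0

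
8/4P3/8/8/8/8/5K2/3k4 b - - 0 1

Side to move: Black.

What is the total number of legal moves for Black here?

3

Black to move; king on d1.
In check: no.
Legal moves: Kd2, Kc2, Kc1.
Count: 3.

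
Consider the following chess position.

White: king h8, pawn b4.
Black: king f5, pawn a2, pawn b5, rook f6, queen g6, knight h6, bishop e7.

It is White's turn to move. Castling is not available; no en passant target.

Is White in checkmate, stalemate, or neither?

stalemate

White to move; white king on h8.
In check: no.
King squares — g7: attacked by Qg6; h7: attacked by Qg6; g8: attacked by Qg6.
Legal moves for White: none.
Not in check and no legal moves → stalemate.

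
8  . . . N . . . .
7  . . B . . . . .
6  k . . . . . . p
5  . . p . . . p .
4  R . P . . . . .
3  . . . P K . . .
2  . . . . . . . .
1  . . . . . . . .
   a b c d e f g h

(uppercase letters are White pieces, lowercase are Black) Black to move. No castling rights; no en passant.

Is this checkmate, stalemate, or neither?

checkmate

Black to move; black king on a6.
In check: yes, from the white rook on a4.
King squares — a5: attacked by Ra4; b5: attacked by Pc4; b6: attacked by Bc7; a7: attacked by Ra4; b7: attacked by Nd8.
Legal moves for Black: none.
In check with no legal moves → checkmate.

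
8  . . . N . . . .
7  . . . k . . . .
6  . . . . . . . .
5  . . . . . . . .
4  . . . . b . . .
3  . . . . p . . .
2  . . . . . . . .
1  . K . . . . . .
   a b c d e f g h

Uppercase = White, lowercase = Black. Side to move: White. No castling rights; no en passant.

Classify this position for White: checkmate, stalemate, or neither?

White to move; white king on b1.
In check: yes, from the black bishop on e4.
Legal moves for White: Kb2, Ka2, Kc1, Ka1.
White is in check but has 4 legal moves → neither.

neither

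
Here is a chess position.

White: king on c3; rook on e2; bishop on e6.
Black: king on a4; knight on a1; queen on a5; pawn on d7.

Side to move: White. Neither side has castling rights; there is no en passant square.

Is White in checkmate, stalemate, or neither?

neither

White to move; white king on c3.
In check: yes, from the black queen on a5.
King squares — b2: available; c2: attacked by Na1; d2: attacked by Qa5; b3: attacked by Na1; d3: available; b4: attacked by Ka4; c4: available; d4: available.
Legal moves for White: Kd4, Kc4, Kd3, Kb2.
White is in check but has 4 legal moves → neither.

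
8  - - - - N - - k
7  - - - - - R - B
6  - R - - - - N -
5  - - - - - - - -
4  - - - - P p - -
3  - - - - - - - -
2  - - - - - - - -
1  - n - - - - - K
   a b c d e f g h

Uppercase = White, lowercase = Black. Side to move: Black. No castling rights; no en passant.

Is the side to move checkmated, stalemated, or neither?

checkmate

Black to move; black king on h8.
In check: yes, from the white knight on g6.
King squares — g7: attacked by Rf7; h7: attacked by Rf7; g8: attacked by Bh7.
Legal moves for Black: none.
In check with no legal moves → checkmate.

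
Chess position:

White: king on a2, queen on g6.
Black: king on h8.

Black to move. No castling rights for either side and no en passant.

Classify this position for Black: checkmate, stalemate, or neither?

Black to move; black king on h8.
In check: no.
King squares — g7: attacked by Qg6; h7: attacked by Qg6; g8: attacked by Qg6.
Legal moves for Black: none.
Not in check and no legal moves → stalemate.

stalemate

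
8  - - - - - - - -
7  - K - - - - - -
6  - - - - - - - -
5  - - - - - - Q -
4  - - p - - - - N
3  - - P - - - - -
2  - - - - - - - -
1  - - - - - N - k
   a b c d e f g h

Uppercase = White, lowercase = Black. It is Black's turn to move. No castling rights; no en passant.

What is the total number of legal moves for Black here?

Black to move; king on h1.
In check: no.
Legal moves: none.
Count: 0.

0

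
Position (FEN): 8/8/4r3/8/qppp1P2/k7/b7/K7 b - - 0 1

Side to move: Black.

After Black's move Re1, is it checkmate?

yes

After Re1: white king on a1; in check: yes, from the black rook on e1.
King squares — b1: attacked by Re1; a2: attacked by Ka3; b2: attacked by Ka3.
White has no legal moves → checkmate.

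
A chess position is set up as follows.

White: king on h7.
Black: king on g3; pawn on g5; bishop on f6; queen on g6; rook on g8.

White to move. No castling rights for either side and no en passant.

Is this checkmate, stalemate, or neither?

checkmate

White to move; white king on h7.
In check: yes, from the black queen on g6.
King squares — g6: attacked by Rg8; h6: attacked by Qg6; g7: attacked by Bf6; g8: attacked by Qg6; h8: attacked by Bf6.
Legal moves for White: none.
In check with no legal moves → checkmate.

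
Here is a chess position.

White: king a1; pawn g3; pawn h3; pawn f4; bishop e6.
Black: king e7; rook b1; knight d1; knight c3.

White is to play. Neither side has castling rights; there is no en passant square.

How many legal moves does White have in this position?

White to move; king on a1.
In check: yes, from the black rook on b1.
Legal moves: none.
Count: 0.

0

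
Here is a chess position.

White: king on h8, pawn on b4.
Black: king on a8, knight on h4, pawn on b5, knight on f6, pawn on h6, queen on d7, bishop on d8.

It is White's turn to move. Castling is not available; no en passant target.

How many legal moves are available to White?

White to move; king on h8.
In check: no.
Legal moves: none.
Count: 0.

0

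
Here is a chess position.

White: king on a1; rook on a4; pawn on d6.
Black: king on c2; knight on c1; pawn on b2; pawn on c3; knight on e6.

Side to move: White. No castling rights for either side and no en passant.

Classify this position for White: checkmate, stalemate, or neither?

checkmate

White to move; white king on a1.
In check: yes, from the black pawn on b2.
King squares — b1: attacked by Kc2; a2: attacked by Nc1; b2: attacked by Kc2.
Legal moves for White: none.
In check with no legal moves → checkmate.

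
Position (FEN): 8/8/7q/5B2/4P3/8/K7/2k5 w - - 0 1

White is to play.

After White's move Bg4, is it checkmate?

After Bg4: black king on c1; in check: no.
Black is not in check, so this cannot be checkmate.

no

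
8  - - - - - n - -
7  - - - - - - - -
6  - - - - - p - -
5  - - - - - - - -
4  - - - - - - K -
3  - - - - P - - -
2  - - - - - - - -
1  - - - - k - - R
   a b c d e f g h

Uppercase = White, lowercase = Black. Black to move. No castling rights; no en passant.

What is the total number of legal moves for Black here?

3

Black to move; king on e1.
In check: yes, from the white rook on h1.
Legal moves: Kf2, Ke2, Kd2.
Count: 3.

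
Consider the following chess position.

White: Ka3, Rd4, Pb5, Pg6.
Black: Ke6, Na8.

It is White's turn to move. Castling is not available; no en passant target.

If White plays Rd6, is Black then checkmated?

After Rd6: black king on e6; in check: yes, from the white rook on d6.
Black has 4 legal replies: Ke7, Kxd6, Kf5, Ke5.
In check but a legal move exists → not checkmate.

no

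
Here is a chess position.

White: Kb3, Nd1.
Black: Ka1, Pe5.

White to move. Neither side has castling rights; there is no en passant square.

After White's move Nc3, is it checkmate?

no

After Nc3: black king on a1; in check: no.
Black is not in check, so this cannot be checkmate.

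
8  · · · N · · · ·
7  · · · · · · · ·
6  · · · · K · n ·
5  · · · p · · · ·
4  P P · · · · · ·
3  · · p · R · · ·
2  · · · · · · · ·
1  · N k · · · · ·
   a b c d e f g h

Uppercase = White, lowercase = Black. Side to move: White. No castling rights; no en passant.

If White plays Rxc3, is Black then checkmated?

no

After Rxc3: black king on c1; in check: yes, from the white rook on c3.
Black has 3 legal replies: Kb2, Kd1, Kxb1.
In check but a legal move exists → not checkmate.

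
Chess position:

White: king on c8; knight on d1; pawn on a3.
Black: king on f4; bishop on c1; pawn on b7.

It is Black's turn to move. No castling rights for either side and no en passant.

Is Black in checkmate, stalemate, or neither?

Black to move; black king on f4.
In check: no.
Legal moves for Black: Kg5, Kf5, Ke5, Kg4, Ke4, Kg3, Kf3, Be3, Bxa3, Bd2, Bb2, b6, b5.
Black has 13 legal moves and is not in check → neither.

neither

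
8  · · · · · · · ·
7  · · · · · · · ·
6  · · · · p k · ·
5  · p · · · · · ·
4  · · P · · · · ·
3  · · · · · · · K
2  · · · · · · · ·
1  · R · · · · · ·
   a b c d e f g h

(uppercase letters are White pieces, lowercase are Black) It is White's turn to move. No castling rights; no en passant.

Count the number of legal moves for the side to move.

18

White to move; king on h3.
In check: no.
Legal moves: Kh4, Kg4, Kg3, Kh2, Kg2, Rxb5, Rb4, Rb3, Rb2, Rh1, Rg1, Rf1+, Re1, Rd1, Rc1, Ra1, cxb5, c5.
Count: 18.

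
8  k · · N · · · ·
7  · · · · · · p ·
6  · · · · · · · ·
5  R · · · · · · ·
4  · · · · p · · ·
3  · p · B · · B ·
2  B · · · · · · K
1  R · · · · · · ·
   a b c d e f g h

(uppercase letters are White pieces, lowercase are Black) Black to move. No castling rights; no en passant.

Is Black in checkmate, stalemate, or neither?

checkmate

Black to move; black king on a8.
In check: yes, from the white rook on a5.
King squares — a7: attacked by Ra5; b7: attacked by Nd8; b8: attacked by Bg3.
Legal moves for Black: none.
In check with no legal moves → checkmate.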